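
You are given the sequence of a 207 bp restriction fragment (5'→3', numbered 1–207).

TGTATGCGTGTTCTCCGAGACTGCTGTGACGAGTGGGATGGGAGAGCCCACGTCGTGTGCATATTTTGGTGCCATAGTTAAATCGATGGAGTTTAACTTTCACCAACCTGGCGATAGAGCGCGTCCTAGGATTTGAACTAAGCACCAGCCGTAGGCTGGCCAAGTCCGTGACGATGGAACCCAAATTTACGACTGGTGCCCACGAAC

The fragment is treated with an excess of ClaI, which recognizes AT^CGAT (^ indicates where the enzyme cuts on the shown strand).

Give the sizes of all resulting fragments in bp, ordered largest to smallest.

124, 83 bp

The ClaI site (ATCGAT) starts at position 82.
ClaI cuts after base 2 of each site, so after position 83.
Linear molecule, 1 cut → 2 fragments:
  1–83 → 83 bp
  84–207 → 124 bp
Sorted largest to smallest: 124, 83 bp.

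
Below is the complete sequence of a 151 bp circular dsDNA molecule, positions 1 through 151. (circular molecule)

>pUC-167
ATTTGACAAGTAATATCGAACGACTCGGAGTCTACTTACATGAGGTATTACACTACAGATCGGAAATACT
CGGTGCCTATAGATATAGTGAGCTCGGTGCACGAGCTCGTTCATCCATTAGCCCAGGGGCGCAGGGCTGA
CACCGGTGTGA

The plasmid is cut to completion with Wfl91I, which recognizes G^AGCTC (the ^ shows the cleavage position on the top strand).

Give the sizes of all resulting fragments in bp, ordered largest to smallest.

138, 13 bp

Wfl91I sites (GAGCTC) start at positions 90, 103.
Wfl91I cuts after the first base of each site, so after positions 90, 103.
Circular molecule, 2 cuts → 2 fragments:
  91–103 → 13 bp
  104–151 then 1–90 → 48 + 90 = 138 bp
Sorted largest to smallest: 138, 13 bp.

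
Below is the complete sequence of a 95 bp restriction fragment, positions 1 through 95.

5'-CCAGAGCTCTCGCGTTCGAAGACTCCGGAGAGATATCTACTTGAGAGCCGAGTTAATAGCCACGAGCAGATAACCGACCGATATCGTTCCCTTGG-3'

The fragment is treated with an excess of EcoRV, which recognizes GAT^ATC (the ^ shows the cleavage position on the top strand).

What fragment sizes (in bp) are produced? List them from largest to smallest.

EcoRV sites (GATATC) start at positions 32, 80.
EcoRV cuts after base 3 of each site, so after positions 34, 82.
Linear molecule, 2 cuts → 3 fragments:
  1–34 → 34 bp
  35–82 → 48 bp
  83–95 → 13 bp
Sorted largest to smallest: 48, 34, 13 bp.

48, 34, 13 bp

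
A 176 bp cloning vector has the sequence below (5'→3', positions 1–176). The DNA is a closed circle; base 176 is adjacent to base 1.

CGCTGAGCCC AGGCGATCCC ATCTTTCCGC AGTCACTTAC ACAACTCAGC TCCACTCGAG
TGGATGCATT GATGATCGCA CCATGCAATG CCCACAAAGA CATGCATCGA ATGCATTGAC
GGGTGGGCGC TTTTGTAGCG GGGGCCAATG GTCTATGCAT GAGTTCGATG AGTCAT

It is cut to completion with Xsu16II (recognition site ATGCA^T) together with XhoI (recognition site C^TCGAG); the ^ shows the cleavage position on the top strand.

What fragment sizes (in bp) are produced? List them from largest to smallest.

72, 44, 38, 13, 9 bp

Xsu16II sites (ATGCAT) start at positions 64, 102, 111, 155.
Xsu16II cuts after base 5 of each site (before the last base), so after positions 68, 106, 115, 159.
The XhoI site (CTCGAG) starts at position 55.
XhoI cuts after the first base of each site, so after position 55.
Combined cut positions: 55, 68, 106, 115, 159.
Circular molecule, 5 cuts → 5 fragments:
  56–68 → 13 bp
  69–106 → 38 bp
  107–115 → 9 bp
  116–159 → 44 bp
  160–176 then 1–55 → 17 + 55 = 72 bp
Sorted largest to smallest: 72, 44, 38, 13, 9 bp.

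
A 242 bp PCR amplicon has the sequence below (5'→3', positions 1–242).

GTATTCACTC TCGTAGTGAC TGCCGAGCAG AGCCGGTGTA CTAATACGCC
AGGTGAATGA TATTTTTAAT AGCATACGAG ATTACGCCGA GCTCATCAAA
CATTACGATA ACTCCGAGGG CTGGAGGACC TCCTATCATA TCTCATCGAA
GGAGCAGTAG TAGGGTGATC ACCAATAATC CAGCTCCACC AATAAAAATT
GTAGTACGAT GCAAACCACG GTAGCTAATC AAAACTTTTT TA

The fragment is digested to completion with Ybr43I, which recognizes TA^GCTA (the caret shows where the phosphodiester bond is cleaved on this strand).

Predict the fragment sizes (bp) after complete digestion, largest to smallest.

223, 19 bp

The Ybr43I site (TAGCTA) starts at position 222.
Ybr43I cuts after base 2 of each site, so after position 223.
Linear molecule, 1 cut → 2 fragments:
  1–223 → 223 bp
  224–242 → 19 bp
Sorted largest to smallest: 223, 19 bp.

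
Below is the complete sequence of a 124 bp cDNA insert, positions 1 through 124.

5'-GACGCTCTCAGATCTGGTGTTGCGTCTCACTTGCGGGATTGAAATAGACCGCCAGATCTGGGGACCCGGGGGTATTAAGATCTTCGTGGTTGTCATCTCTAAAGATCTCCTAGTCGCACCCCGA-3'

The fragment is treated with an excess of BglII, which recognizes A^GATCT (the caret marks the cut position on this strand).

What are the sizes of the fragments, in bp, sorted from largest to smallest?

44, 25, 24, 21, 10 bp

BglII sites (AGATCT) start at positions 10, 54, 78, 103.
BglII cuts after the first base of each site, so after positions 10, 54, 78, 103.
Linear molecule, 4 cuts → 5 fragments:
  1–10 → 10 bp
  11–54 → 44 bp
  55–78 → 24 bp
  79–103 → 25 bp
  104–124 → 21 bp
Sorted largest to smallest: 44, 25, 24, 21, 10 bp.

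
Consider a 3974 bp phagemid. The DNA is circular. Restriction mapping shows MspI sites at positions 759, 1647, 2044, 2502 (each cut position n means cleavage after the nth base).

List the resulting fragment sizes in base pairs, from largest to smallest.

2231, 888, 458, 397 bp

Circular molecule, 4 cuts → 4 fragments:
  1647 − 759 = 888 bp
  2044 − 1647 = 397 bp
  2502 − 2044 = 458 bp
  wrap: 3974 − 2502 + 759 = 2231 bp
Sorted largest to smallest: 2231, 888, 458, 397 bp.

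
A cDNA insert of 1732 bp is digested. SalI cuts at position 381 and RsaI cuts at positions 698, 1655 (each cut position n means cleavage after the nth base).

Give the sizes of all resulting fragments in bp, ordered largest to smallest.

Combined cut positions (sorted): 381, 698, 1655.
Linear molecule, 3 cuts → 4 fragments:
  381 − 0 = 381 bp
  698 − 381 = 317 bp
  1655 − 698 = 957 bp
  1732 − 1655 = 77 bp
Sorted largest to smallest: 957, 381, 317, 77 bp.

957, 381, 317, 77 bp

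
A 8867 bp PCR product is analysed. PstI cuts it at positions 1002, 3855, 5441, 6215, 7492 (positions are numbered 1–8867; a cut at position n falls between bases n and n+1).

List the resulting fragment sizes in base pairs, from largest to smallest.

Linear molecule, 5 cuts → 6 fragments:
  1002 − 0 = 1002 bp
  3855 − 1002 = 2853 bp
  5441 − 3855 = 1586 bp
  6215 − 5441 = 774 bp
  7492 − 6215 = 1277 bp
  8867 − 7492 = 1375 bp
Sorted largest to smallest: 2853, 1586, 1375, 1277, 1002, 774 bp.

2853, 1586, 1375, 1277, 1002, 774 bp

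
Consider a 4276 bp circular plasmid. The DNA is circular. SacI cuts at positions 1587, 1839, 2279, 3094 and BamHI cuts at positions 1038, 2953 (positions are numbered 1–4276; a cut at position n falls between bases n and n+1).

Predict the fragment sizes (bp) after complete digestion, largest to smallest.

2220, 674, 549, 440, 252, 141 bp

Combined cut positions (sorted): 1038, 1587, 1839, 2279, 2953, 3094.
Circular molecule, 6 cuts → 6 fragments:
  1587 − 1038 = 549 bp
  1839 − 1587 = 252 bp
  2279 − 1839 = 440 bp
  2953 − 2279 = 674 bp
  3094 − 2953 = 141 bp
  wrap: 4276 − 3094 + 1038 = 2220 bp
Sorted largest to smallest: 2220, 674, 549, 440, 252, 141 bp.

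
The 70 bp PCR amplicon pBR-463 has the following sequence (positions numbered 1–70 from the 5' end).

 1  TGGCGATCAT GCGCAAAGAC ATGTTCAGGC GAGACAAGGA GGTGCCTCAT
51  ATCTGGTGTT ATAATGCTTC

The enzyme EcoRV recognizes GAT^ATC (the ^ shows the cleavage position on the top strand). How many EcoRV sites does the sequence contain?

No occurrence of GATATC is present in the sequence.
EcoRV does not cut: 0 sites.

0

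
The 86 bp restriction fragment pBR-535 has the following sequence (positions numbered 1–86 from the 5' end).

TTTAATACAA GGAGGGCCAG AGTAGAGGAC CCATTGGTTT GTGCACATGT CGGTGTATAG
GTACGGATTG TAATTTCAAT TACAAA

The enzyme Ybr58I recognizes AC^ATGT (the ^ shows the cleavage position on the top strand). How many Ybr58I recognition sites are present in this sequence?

1

ACATGT occurs starting at position 45.
Ybr58I cuts at 1 site.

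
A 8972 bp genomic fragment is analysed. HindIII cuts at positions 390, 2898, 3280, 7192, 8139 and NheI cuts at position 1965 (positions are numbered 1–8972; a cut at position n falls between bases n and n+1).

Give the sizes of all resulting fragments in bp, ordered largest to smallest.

Combined cut positions (sorted): 390, 1965, 2898, 3280, 7192, 8139.
Linear molecule, 6 cuts → 7 fragments:
  390 − 0 = 390 bp
  1965 − 390 = 1575 bp
  2898 − 1965 = 933 bp
  3280 − 2898 = 382 bp
  7192 − 3280 = 3912 bp
  8139 − 7192 = 947 bp
  8972 − 8139 = 833 bp
Sorted largest to smallest: 3912, 1575, 947, 933, 833, 390, 382 bp.

3912, 1575, 947, 933, 833, 390, 382 bp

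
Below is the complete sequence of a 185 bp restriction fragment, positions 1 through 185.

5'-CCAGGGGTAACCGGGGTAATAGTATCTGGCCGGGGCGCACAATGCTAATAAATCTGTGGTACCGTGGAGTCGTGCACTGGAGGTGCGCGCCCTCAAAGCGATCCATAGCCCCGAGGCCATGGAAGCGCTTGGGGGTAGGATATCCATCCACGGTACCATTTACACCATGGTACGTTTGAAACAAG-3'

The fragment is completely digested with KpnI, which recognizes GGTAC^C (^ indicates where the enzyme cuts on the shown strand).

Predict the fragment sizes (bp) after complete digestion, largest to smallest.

KpnI sites (GGTACC) start at positions 58, 152.
KpnI cuts after base 5 of each site (before the last base), so after positions 62, 156.
Linear molecule, 2 cuts → 3 fragments:
  1–62 → 62 bp
  63–156 → 94 bp
  157–185 → 29 bp
Sorted largest to smallest: 94, 62, 29 bp.

94, 62, 29 bp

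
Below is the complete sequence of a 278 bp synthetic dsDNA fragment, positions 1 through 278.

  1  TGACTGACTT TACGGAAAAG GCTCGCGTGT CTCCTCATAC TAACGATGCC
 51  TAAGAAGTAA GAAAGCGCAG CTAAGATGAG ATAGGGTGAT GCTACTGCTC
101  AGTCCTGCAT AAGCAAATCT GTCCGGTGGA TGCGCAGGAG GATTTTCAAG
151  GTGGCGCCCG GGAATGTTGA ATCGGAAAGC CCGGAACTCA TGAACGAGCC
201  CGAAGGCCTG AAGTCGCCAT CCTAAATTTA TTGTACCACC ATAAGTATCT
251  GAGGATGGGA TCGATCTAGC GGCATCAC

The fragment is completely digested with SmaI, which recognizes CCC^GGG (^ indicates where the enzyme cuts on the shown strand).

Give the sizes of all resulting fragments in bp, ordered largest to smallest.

159, 119 bp

The SmaI site (CCCGGG) starts at position 157.
SmaI cuts after base 3 of each site, so after position 159.
Linear molecule, 1 cut → 2 fragments:
  1–159 → 159 bp
  160–278 → 119 bp
Sorted largest to smallest: 159, 119 bp.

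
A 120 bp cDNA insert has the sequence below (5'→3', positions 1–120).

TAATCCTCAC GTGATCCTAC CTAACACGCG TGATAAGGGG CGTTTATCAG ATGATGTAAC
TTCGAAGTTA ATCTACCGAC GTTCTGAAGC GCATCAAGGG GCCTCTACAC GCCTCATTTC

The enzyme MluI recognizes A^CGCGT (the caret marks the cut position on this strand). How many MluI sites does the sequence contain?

ACGCGT occurs starting at position 26.
MluI cuts at 1 site.

1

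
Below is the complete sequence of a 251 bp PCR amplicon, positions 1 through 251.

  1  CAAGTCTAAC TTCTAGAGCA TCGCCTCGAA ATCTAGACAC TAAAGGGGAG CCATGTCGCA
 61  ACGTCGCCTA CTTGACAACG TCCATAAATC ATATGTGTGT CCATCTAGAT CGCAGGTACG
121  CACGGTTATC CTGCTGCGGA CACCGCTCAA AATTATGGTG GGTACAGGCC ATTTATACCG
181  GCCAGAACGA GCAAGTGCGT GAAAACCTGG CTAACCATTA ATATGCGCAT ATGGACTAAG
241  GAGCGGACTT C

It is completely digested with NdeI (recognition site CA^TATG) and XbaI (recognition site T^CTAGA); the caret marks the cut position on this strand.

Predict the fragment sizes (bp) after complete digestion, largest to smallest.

125, 59, 22, 20, 13, 12 bp

NdeI sites (CATATG) start at positions 90, 228.
NdeI cuts after base 2 of each site, so after positions 91, 229.
XbaI sites (TCTAGA) start at positions 12, 32, 104.
XbaI cuts after the first base of each site, so after positions 12, 32, 104.
Combined cut positions: 12, 32, 91, 104, 229.
Linear molecule, 5 cuts → 6 fragments:
  1–12 → 12 bp
  13–32 → 20 bp
  33–91 → 59 bp
  92–104 → 13 bp
  105–229 → 125 bp
  230–251 → 22 bp
Sorted largest to smallest: 125, 59, 22, 20, 13, 12 bp.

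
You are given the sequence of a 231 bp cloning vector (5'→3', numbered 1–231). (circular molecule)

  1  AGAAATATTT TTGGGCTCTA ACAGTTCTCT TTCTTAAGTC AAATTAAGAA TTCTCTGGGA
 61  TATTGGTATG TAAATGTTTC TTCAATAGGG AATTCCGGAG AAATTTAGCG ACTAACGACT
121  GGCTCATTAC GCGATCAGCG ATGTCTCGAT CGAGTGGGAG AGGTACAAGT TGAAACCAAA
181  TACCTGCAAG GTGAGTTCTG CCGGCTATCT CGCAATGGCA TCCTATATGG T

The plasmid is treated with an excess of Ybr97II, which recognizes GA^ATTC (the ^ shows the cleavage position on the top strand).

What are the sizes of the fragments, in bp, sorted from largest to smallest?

189, 42 bp

Ybr97II sites (GAATTC) start at positions 48, 90.
Ybr97II cuts after base 2 of each site, so after positions 49, 91.
Circular molecule, 2 cuts → 2 fragments:
  50–91 → 42 bp
  92–231 then 1–49 → 140 + 49 = 189 bp
Sorted largest to smallest: 189, 42 bp.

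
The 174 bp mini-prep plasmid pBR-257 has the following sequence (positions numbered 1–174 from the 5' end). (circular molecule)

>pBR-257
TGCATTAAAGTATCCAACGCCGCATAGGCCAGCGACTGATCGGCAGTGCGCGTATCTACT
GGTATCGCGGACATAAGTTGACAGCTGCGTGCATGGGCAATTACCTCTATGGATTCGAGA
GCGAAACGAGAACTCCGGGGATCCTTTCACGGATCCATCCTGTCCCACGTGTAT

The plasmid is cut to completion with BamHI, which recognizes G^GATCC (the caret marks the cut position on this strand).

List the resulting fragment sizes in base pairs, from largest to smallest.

162, 12 bp

BamHI sites (GGATCC) start at positions 139, 151.
BamHI cuts after the first base of each site, so after positions 139, 151.
Circular molecule, 2 cuts → 2 fragments:
  140–151 → 12 bp
  152–174 then 1–139 → 23 + 139 = 162 bp
Sorted largest to smallest: 162, 12 bp.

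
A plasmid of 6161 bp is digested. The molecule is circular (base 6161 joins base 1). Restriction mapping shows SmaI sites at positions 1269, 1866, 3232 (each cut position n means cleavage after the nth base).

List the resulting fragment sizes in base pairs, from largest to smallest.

4198, 1366, 597 bp

Circular molecule, 3 cuts → 3 fragments:
  1866 − 1269 = 597 bp
  3232 − 1866 = 1366 bp
  wrap: 6161 − 3232 + 1269 = 4198 bp
Sorted largest to smallest: 4198, 1366, 597 bp.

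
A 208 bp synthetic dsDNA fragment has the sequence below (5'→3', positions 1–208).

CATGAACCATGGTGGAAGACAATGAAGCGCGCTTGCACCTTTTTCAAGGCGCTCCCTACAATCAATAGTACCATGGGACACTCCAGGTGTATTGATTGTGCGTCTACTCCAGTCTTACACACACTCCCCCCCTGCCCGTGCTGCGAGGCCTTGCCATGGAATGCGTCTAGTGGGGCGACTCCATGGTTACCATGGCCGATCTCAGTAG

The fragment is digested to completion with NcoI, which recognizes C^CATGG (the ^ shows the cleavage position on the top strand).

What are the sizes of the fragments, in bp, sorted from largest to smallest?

83, 64, 27, 18, 9, 7 bp

NcoI sites (CCATGG) start at positions 7, 71, 154, 181, 190.
NcoI cuts after the first base of each site, so after positions 7, 71, 154, 181, 190.
Linear molecule, 5 cuts → 6 fragments:
  1–7 → 7 bp
  8–71 → 64 bp
  72–154 → 83 bp
  155–181 → 27 bp
  182–190 → 9 bp
  191–208 → 18 bp
Sorted largest to smallest: 83, 64, 27, 18, 9, 7 bp.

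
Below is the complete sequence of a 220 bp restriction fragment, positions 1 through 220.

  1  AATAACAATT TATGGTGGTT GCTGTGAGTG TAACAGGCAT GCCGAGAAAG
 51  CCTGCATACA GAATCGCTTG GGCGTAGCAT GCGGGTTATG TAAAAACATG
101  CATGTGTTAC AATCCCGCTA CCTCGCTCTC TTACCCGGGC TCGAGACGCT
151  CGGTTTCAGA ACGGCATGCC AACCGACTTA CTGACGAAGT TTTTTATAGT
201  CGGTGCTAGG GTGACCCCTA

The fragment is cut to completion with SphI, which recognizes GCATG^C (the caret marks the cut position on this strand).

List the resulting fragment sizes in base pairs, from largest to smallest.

87, 52, 41, 40 bp

SphI sites (GCATGC) start at positions 37, 77, 164.
SphI cuts after base 5 of each site (before the last base), so after positions 41, 81, 168.
Linear molecule, 3 cuts → 4 fragments:
  1–41 → 41 bp
  42–81 → 40 bp
  82–168 → 87 bp
  169–220 → 52 bp
Sorted largest to smallest: 87, 52, 41, 40 bp.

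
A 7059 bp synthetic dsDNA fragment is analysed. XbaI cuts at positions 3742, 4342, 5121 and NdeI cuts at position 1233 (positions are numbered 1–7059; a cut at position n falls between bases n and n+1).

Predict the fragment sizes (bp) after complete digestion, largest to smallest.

2509, 1938, 1233, 779, 600 bp

Combined cut positions (sorted): 1233, 3742, 4342, 5121.
Linear molecule, 4 cuts → 5 fragments:
  1233 − 0 = 1233 bp
  3742 − 1233 = 2509 bp
  4342 − 3742 = 600 bp
  5121 − 4342 = 779 bp
  7059 − 5121 = 1938 bp
Sorted largest to smallest: 2509, 1938, 1233, 779, 600 bp.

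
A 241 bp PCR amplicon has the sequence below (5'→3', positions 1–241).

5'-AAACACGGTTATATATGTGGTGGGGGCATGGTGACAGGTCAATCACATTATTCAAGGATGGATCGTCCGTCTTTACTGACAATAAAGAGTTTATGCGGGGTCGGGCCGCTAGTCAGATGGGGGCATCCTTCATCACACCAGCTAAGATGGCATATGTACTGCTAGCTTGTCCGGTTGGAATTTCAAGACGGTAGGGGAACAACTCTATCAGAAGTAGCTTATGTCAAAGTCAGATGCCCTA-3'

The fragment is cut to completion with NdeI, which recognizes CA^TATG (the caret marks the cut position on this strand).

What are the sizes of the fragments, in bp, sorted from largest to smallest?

The NdeI site (CATATG) starts at position 151.
NdeI cuts after base 2 of each site, so after position 152.
Linear molecule, 1 cut → 2 fragments:
  1–152 → 152 bp
  153–241 → 89 bp
Sorted largest to smallest: 152, 89 bp.

152, 89 bp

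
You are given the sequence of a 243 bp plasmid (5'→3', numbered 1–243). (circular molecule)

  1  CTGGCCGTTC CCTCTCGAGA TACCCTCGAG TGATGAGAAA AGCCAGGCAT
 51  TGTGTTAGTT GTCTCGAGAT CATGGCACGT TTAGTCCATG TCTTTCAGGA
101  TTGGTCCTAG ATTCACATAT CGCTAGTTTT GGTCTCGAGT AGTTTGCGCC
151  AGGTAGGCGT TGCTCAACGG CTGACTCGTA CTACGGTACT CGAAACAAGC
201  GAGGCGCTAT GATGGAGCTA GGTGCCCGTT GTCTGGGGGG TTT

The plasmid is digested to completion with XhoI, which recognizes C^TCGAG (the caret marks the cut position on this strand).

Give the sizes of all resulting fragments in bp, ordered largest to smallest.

XhoI sites (CTCGAG) start at positions 14, 25, 63, 134.
XhoI cuts after the first base of each site, so after positions 14, 25, 63, 134.
Circular molecule, 4 cuts → 4 fragments:
  15–25 → 11 bp
  26–63 → 38 bp
  64–134 → 71 bp
  135–243 then 1–14 → 109 + 14 = 123 bp
Sorted largest to smallest: 123, 71, 38, 11 bp.

123, 71, 38, 11 bp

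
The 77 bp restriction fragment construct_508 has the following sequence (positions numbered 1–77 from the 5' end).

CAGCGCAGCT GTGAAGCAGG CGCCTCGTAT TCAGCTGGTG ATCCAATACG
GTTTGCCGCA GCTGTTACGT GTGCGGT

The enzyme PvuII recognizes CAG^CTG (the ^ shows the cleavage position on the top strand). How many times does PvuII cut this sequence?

CAGCTG occurs starting at positions 6, 32, 59.
PvuII cuts at 3 sites.

3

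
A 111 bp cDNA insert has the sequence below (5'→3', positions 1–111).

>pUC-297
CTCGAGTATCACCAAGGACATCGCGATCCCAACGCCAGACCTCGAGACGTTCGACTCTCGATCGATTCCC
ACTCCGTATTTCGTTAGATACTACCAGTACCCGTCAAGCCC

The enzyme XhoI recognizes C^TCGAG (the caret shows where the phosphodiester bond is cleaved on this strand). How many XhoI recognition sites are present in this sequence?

2

CTCGAG occurs starting at positions 1, 41.
XhoI cuts at 2 sites.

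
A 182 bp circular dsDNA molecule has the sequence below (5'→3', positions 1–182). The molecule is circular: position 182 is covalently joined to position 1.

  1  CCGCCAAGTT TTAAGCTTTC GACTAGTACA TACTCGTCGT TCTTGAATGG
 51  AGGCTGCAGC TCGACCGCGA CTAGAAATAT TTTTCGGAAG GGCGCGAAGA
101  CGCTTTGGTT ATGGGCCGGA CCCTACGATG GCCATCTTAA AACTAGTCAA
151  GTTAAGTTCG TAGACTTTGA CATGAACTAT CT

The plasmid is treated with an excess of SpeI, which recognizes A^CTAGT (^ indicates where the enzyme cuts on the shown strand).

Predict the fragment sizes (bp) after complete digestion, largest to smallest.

SpeI sites (ACTAGT) start at positions 22, 142.
SpeI cuts after the first base of each site, so after positions 22, 142.
Circular molecule, 2 cuts → 2 fragments:
  23–142 → 120 bp
  143–182 then 1–22 → 40 + 22 = 62 bp
Sorted largest to smallest: 120, 62 bp.

120, 62 bp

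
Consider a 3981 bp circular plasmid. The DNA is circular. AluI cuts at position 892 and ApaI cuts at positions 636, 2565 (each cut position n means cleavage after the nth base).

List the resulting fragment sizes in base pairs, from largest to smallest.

Combined cut positions (sorted): 636, 892, 2565.
Circular molecule, 3 cuts → 3 fragments:
  892 − 636 = 256 bp
  2565 − 892 = 1673 bp
  wrap: 3981 − 2565 + 636 = 2052 bp
Sorted largest to smallest: 2052, 1673, 256 bp.

2052, 1673, 256 bp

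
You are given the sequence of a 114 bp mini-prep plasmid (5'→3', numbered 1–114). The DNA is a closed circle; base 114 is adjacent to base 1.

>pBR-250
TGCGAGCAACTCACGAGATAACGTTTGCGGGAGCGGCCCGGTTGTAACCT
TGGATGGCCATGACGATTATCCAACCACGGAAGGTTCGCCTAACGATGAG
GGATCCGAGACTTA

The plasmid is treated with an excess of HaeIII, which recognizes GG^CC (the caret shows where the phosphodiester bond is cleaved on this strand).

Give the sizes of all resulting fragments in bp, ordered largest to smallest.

HaeIII sites (GGCC) start at positions 35, 56.
HaeIII cuts after base 2 of each site, so after positions 36, 57.
Circular molecule, 2 cuts → 2 fragments:
  37–57 → 21 bp
  58–114 then 1–36 → 57 + 36 = 93 bp
Sorted largest to smallest: 93, 21 bp.

93, 21 bp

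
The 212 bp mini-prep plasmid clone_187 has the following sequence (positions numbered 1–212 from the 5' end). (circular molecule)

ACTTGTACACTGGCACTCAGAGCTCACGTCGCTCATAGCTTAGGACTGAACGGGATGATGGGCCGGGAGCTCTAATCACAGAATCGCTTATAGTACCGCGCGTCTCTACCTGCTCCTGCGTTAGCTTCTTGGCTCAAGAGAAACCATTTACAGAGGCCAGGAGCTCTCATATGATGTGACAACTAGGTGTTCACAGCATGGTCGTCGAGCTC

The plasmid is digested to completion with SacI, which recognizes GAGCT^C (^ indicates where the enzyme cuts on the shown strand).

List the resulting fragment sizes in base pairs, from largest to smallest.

94, 47, 46, 25 bp

SacI sites (GAGCTC) start at positions 20, 67, 161, 207.
SacI cuts after base 5 of each site (before the last base), so after positions 24, 71, 165, 211.
Circular molecule, 4 cuts → 4 fragments:
  25–71 → 47 bp
  72–165 → 94 bp
  166–211 → 46 bp
  212–212 then 1–24 → 1 + 24 = 25 bp
Sorted largest to smallest: 94, 47, 46, 25 bp.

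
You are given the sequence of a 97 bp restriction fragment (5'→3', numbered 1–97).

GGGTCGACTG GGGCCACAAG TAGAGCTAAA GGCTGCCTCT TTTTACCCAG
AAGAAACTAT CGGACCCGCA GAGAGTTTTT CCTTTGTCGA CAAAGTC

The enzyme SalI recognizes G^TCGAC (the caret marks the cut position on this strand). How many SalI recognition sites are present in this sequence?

2

GTCGAC occurs starting at positions 3, 86.
SalI cuts at 2 sites.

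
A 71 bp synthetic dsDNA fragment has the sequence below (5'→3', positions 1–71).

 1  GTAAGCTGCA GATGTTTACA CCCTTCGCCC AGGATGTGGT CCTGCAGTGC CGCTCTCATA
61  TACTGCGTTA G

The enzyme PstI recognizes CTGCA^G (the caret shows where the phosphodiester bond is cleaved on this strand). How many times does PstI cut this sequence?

2

CTGCAG occurs starting at positions 6, 42.
PstI cuts at 2 sites.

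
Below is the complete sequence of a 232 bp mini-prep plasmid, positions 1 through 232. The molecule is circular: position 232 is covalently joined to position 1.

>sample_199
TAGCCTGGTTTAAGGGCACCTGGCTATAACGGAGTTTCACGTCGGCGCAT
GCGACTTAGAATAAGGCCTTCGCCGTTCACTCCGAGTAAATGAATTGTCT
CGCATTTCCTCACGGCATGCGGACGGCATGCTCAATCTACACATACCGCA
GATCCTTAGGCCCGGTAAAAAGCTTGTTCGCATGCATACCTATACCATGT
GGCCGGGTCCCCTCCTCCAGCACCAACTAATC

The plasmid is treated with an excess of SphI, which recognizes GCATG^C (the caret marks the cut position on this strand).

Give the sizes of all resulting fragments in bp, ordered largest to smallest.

SphI sites (GCATGC) start at positions 47, 115, 126, 180.
SphI cuts after base 5 of each site (before the last base), so after positions 51, 119, 130, 184.
Circular molecule, 4 cuts → 4 fragments:
  52–119 → 68 bp
  120–130 → 11 bp
  131–184 → 54 bp
  185–232 then 1–51 → 48 + 51 = 99 bp
Sorted largest to smallest: 99, 68, 54, 11 bp.

99, 68, 54, 11 bp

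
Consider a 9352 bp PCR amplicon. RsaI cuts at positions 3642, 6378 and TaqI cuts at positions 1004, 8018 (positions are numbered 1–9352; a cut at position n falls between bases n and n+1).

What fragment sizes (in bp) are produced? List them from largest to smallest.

2736, 2638, 1640, 1334, 1004 bp

Combined cut positions (sorted): 1004, 3642, 6378, 8018.
Linear molecule, 4 cuts → 5 fragments:
  1004 − 0 = 1004 bp
  3642 − 1004 = 2638 bp
  6378 − 3642 = 2736 bp
  8018 − 6378 = 1640 bp
  9352 − 8018 = 1334 bp
Sorted largest to smallest: 2736, 2638, 1640, 1334, 1004 bp.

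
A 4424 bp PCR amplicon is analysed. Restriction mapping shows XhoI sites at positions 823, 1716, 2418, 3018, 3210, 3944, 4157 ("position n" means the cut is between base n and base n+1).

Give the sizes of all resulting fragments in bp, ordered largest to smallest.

Linear molecule, 7 cuts → 8 fragments:
  823 − 0 = 823 bp
  1716 − 823 = 893 bp
  2418 − 1716 = 702 bp
  3018 − 2418 = 600 bp
  3210 − 3018 = 192 bp
  3944 − 3210 = 734 bp
  4157 − 3944 = 213 bp
  4424 − 4157 = 267 bp
Sorted largest to smallest: 893, 823, 734, 702, 600, 267, 213, 192 bp.

893, 823, 734, 702, 600, 267, 213, 192 bp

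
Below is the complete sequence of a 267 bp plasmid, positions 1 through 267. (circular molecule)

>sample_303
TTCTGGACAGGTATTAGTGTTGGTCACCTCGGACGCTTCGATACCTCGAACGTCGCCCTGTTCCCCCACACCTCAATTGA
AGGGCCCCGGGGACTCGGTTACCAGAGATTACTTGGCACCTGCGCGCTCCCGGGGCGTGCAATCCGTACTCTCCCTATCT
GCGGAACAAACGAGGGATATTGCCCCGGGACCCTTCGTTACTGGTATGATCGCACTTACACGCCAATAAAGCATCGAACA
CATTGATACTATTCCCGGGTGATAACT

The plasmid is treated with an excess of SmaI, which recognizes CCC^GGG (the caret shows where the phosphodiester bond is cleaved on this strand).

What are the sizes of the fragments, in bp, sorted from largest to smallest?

99, 70, 55, 43 bp

SmaI sites (CCCGGG) start at positions 86, 129, 184, 254.
SmaI cuts after base 3 of each site, so after positions 88, 131, 186, 256.
Circular molecule, 4 cuts → 4 fragments:
  89–131 → 43 bp
  132–186 → 55 bp
  187–256 → 70 bp
  257–267 then 1–88 → 11 + 88 = 99 bp
Sorted largest to smallest: 99, 70, 55, 43 bp.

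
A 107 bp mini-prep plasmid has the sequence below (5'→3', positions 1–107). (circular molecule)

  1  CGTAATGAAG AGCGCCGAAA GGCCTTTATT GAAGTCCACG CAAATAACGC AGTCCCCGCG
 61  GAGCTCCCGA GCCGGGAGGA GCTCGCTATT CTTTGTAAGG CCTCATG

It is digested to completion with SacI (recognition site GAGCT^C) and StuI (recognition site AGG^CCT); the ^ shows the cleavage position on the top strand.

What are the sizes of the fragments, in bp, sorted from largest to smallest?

SacI sites (GAGCTC) start at positions 61, 79.
SacI cuts after base 5 of each site (before the last base), so after positions 65, 83.
StuI sites (AGGCCT) start at positions 20, 98.
StuI cuts after base 3 of each site, so after positions 22, 100.
Combined cut positions: 22, 65, 83, 100.
Circular molecule, 4 cuts → 4 fragments:
  23–65 → 43 bp
  66–83 → 18 bp
  84–100 → 17 bp
  101–107 then 1–22 → 7 + 22 = 29 bp
Sorted largest to smallest: 43, 29, 18, 17 bp.

43, 29, 18, 17 bp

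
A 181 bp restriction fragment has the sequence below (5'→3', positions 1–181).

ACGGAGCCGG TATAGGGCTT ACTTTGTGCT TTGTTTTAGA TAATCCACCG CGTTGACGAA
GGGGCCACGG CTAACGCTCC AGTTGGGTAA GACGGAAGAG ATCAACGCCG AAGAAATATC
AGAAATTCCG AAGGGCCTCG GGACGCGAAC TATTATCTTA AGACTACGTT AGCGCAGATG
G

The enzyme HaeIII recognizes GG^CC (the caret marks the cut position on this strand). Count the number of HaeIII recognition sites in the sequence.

2

GGCC occurs starting at positions 63, 134.
HaeIII cuts at 2 sites.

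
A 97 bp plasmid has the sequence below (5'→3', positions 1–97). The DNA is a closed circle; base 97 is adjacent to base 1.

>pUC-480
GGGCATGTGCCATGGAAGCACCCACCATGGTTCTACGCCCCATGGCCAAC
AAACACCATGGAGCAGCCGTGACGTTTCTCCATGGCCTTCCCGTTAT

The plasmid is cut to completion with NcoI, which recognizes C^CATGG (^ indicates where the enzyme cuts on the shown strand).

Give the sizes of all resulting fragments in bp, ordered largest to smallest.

NcoI sites (CCATGG) start at positions 10, 25, 40, 56, 80.
NcoI cuts after the first base of each site, so after positions 10, 25, 40, 56, 80.
Circular molecule, 5 cuts → 5 fragments:
  11–25 → 15 bp
  26–40 → 15 bp
  41–56 → 16 bp
  57–80 → 24 bp
  81–97 then 1–10 → 17 + 10 = 27 bp
Sorted largest to smallest: 27, 24, 16, 15, 15 bp.

27, 24, 16, 15, 15 bp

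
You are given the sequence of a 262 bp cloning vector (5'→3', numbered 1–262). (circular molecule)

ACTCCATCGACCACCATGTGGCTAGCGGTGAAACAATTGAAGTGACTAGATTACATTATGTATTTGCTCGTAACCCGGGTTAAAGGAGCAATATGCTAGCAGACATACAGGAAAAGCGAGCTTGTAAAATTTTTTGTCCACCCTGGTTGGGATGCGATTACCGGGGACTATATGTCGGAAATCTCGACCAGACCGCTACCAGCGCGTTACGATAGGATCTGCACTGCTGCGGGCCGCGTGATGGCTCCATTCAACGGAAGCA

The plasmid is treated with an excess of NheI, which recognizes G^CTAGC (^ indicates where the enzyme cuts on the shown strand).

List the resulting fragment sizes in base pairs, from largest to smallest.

NheI sites (GCTAGC) start at positions 21, 95.
NheI cuts after the first base of each site, so after positions 21, 95.
Circular molecule, 2 cuts → 2 fragments:
  22–95 → 74 bp
  96–262 then 1–21 → 167 + 21 = 188 bp
Sorted largest to smallest: 188, 74 bp.

188, 74 bp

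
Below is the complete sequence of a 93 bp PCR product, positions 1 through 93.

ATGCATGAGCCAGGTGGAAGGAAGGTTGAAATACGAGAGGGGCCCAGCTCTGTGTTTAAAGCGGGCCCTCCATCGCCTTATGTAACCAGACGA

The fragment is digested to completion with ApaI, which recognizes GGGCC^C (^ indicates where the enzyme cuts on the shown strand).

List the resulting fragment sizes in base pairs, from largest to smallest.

ApaI sites (GGGCCC) start at positions 40, 63.
ApaI cuts after base 5 of each site (before the last base), so after positions 44, 67.
Linear molecule, 2 cuts → 3 fragments:
  1–44 → 44 bp
  45–67 → 23 bp
  68–93 → 26 bp
Sorted largest to smallest: 44, 26, 23 bp.

44, 26, 23 bp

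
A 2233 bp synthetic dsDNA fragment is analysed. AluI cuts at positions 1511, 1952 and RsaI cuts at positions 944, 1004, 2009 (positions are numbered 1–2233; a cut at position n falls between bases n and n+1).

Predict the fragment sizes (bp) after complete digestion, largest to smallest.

Combined cut positions (sorted): 944, 1004, 1511, 1952, 2009.
Linear molecule, 5 cuts → 6 fragments:
  944 − 0 = 944 bp
  1004 − 944 = 60 bp
  1511 − 1004 = 507 bp
  1952 − 1511 = 441 bp
  2009 − 1952 = 57 bp
  2233 − 2009 = 224 bp
Sorted largest to smallest: 944, 507, 441, 224, 60, 57 bp.

944, 507, 441, 224, 60, 57 bp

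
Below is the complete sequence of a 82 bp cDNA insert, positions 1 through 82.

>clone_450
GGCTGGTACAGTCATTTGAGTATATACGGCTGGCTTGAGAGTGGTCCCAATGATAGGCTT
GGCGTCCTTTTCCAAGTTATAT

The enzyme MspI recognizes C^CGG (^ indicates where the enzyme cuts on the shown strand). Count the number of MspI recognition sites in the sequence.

No occurrence of CCGG is present in the sequence.
MspI does not cut: 0 sites.

0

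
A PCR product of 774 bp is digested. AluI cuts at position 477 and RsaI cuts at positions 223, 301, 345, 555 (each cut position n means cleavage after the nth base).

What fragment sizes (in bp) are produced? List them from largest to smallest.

Combined cut positions (sorted): 223, 301, 345, 477, 555.
Linear molecule, 5 cuts → 6 fragments:
  223 − 0 = 223 bp
  301 − 223 = 78 bp
  345 − 301 = 44 bp
  477 − 345 = 132 bp
  555 − 477 = 78 bp
  774 − 555 = 219 bp
Sorted largest to smallest: 223, 219, 132, 78, 78, 44 bp.

223, 219, 132, 78, 78, 44 bp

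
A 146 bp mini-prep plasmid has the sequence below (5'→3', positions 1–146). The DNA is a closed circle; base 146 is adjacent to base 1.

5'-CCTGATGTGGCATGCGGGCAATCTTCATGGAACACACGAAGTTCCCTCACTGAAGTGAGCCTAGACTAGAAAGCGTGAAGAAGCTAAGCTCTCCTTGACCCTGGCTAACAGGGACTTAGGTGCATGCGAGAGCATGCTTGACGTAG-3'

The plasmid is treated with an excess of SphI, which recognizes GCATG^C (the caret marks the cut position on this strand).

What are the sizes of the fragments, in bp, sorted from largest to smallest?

SphI sites (GCATGC) start at positions 10, 122, 132.
SphI cuts after base 5 of each site (before the last base), so after positions 14, 126, 136.
Circular molecule, 3 cuts → 3 fragments:
  15–126 → 112 bp
  127–136 → 10 bp
  137–146 then 1–14 → 10 + 14 = 24 bp
Sorted largest to smallest: 112, 24, 10 bp.

112, 24, 10 bp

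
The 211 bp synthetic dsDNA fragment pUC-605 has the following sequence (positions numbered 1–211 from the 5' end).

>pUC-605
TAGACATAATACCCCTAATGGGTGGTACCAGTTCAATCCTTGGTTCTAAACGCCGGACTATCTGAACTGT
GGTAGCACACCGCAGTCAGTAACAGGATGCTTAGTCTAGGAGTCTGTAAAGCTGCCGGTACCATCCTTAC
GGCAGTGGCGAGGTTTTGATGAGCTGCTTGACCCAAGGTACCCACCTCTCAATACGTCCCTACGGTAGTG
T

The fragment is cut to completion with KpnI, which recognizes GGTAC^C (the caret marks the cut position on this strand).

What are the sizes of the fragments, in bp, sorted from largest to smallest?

KpnI sites (GGTACC) start at positions 24, 127, 177.
KpnI cuts after base 5 of each site (before the last base), so after positions 28, 131, 181.
Linear molecule, 3 cuts → 4 fragments:
  1–28 → 28 bp
  29–131 → 103 bp
  132–181 → 50 bp
  182–211 → 30 bp
Sorted largest to smallest: 103, 50, 30, 28 bp.

103, 50, 30, 28 bp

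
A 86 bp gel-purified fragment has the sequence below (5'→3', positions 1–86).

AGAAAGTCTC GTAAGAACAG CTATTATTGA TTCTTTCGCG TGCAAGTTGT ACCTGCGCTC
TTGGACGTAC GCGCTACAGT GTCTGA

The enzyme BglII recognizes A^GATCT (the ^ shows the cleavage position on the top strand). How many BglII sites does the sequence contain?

No occurrence of AGATCT is present in the sequence.
BglII does not cut: 0 sites.

0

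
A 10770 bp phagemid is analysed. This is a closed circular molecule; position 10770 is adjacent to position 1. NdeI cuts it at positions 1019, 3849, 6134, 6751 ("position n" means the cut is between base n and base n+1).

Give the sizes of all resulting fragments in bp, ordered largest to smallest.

5038, 2830, 2285, 617 bp

Circular molecule, 4 cuts → 4 fragments:
  3849 − 1019 = 2830 bp
  6134 − 3849 = 2285 bp
  6751 − 6134 = 617 bp
  wrap: 10770 − 6751 + 1019 = 5038 bp
Sorted largest to smallest: 5038, 2830, 2285, 617 bp.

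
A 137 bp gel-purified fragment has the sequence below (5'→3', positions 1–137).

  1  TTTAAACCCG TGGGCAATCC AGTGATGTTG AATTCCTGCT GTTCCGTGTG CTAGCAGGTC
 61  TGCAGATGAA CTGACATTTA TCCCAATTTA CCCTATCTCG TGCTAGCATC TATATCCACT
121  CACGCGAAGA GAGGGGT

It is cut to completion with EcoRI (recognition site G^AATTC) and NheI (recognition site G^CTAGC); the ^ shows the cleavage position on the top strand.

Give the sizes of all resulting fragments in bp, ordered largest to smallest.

52, 35, 30, 20 bp

The EcoRI site (GAATTC) starts at position 30.
EcoRI cuts after the first base of each site, so after position 30.
NheI sites (GCTAGC) start at positions 50, 102.
NheI cuts after the first base of each site, so after positions 50, 102.
Combined cut positions: 30, 50, 102.
Linear molecule, 3 cuts → 4 fragments:
  1–30 → 30 bp
  31–50 → 20 bp
  51–102 → 52 bp
  103–137 → 35 bp
Sorted largest to smallest: 52, 35, 30, 20 bp.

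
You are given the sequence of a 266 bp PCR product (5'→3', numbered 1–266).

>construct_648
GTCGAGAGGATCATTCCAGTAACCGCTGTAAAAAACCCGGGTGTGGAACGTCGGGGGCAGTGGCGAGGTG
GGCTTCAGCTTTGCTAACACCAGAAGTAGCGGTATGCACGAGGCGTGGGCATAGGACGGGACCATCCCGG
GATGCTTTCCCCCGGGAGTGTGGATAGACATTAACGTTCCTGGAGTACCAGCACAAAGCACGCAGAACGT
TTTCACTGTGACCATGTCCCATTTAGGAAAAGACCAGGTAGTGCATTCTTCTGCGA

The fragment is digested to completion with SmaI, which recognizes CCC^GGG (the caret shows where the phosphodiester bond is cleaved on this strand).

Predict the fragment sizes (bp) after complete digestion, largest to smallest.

113, 100, 38, 15 bp

SmaI sites (CCCGGG) start at positions 36, 136, 151.
SmaI cuts after base 3 of each site, so after positions 38, 138, 153.
Linear molecule, 3 cuts → 4 fragments:
  1–38 → 38 bp
  39–138 → 100 bp
  139–153 → 15 bp
  154–266 → 113 bp
Sorted largest to smallest: 113, 100, 38, 15 bp.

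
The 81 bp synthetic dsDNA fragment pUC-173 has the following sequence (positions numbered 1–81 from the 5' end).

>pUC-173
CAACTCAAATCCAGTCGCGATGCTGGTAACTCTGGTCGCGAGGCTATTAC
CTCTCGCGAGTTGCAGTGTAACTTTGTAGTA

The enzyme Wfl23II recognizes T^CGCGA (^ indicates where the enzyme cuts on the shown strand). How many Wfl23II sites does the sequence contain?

3

TCGCGA occurs starting at positions 15, 36, 54.
Wfl23II cuts at 3 sites.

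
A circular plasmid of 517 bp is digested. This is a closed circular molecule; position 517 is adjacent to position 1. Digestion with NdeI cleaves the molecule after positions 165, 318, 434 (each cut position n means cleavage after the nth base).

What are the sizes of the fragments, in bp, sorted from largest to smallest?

248, 153, 116 bp

Circular molecule, 3 cuts → 3 fragments:
  318 − 165 = 153 bp
  434 − 318 = 116 bp
  wrap: 517 − 434 + 165 = 248 bp
Sorted largest to smallest: 248, 153, 116 bp.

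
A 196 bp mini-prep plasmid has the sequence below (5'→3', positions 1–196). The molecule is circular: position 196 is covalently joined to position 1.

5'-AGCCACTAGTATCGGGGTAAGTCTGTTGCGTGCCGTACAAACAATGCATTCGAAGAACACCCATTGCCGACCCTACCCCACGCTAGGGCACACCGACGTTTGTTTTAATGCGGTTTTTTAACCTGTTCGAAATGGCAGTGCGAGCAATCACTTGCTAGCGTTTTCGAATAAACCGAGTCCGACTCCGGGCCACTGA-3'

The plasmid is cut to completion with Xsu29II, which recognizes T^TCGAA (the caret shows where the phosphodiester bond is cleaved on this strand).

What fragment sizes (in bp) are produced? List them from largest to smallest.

Xsu29II sites (TTCGAA) start at positions 49, 126, 163.
Xsu29II cuts after the first base of each site, so after positions 49, 126, 163.
Circular molecule, 3 cuts → 3 fragments:
  50–126 → 77 bp
  127–163 → 37 bp
  164–196 then 1–49 → 33 + 49 = 82 bp
Sorted largest to smallest: 82, 77, 37 bp.

82, 77, 37 bp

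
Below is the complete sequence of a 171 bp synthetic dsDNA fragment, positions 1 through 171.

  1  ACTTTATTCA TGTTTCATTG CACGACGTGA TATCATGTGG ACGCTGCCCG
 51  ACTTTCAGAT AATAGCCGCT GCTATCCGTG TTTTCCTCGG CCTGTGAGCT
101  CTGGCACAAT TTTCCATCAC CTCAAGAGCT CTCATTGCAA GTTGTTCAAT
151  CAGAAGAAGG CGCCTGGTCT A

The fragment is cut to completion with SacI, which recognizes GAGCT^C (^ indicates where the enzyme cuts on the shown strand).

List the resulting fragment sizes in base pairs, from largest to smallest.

100, 41, 30 bp

SacI sites (GAGCTC) start at positions 96, 126.
SacI cuts after base 5 of each site (before the last base), so after positions 100, 130.
Linear molecule, 2 cuts → 3 fragments:
  1–100 → 100 bp
  101–130 → 30 bp
  131–171 → 41 bp
Sorted largest to smallest: 100, 41, 30 bp.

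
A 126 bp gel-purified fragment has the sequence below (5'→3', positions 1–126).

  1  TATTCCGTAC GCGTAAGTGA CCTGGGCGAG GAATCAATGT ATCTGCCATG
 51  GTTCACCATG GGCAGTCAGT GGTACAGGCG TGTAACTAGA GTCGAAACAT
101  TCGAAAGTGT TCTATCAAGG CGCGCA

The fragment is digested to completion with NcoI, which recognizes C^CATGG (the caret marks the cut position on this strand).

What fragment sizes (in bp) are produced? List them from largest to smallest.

70, 46, 10 bp

NcoI sites (CCATGG) start at positions 46, 56.
NcoI cuts after the first base of each site, so after positions 46, 56.
Linear molecule, 2 cuts → 3 fragments:
  1–46 → 46 bp
  47–56 → 10 bp
  57–126 → 70 bp
Sorted largest to smallest: 70, 46, 10 bp.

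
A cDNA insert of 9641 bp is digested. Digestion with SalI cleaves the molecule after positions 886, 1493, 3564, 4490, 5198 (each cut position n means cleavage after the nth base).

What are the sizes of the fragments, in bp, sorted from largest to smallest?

Linear molecule, 5 cuts → 6 fragments:
  886 − 0 = 886 bp
  1493 − 886 = 607 bp
  3564 − 1493 = 2071 bp
  4490 − 3564 = 926 bp
  5198 − 4490 = 708 bp
  9641 − 5198 = 4443 bp
Sorted largest to smallest: 4443, 2071, 926, 886, 708, 607 bp.

4443, 2071, 926, 886, 708, 607 bp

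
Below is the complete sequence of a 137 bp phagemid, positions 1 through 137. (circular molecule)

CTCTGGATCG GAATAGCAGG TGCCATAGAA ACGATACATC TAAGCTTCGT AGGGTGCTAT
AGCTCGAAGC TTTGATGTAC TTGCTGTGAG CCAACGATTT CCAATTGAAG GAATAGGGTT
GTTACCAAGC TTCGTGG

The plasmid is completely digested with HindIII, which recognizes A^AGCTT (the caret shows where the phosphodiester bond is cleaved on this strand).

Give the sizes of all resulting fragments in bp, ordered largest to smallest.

HindIII sites (AAGCTT) start at positions 42, 67, 127.
HindIII cuts after the first base of each site, so after positions 42, 67, 127.
Circular molecule, 3 cuts → 3 fragments:
  43–67 → 25 bp
  68–127 → 60 bp
  128–137 then 1–42 → 10 + 42 = 52 bp
Sorted largest to smallest: 60, 52, 25 bp.

60, 52, 25 bp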